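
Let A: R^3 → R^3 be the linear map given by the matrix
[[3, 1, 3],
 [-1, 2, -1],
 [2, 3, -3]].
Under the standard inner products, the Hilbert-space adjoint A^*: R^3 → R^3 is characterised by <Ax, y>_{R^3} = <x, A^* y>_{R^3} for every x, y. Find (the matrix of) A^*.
A^* = A^T =
[[3, -1, 2],
 [1, 2, 3],
 [3, -1, -3]]

For real matrices with standard dot products, the defining identity <Ax, y> = <x, A^* y> gives (Ax)^T y = x^T (A^*) y, i.e. x^T A^T y = x^T (A^*) y. Since this holds for all x, y, we must have A^* = A^T. Therefore
A^* =
[[3, -1, 2],
 [1, 2, 3],
 [3, -1, -3]].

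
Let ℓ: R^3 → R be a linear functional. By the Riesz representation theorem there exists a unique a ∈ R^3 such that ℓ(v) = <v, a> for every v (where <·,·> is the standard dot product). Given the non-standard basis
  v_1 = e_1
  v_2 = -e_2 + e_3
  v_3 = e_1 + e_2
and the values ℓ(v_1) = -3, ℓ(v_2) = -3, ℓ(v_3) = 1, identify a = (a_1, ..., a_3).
a = (-3, 4, 1)

Write a = (a_1, ..., a_3) in the standard basis. For each basis vector v_i, ℓ(v_i) = <v_i, a> is a linear equation in the a_j's. Collect the n equations into a matrix system V a = ℓ, where row i of V is v_i (expressed in the standard basis). Since V is invertible (lower-triangular with 1s on the diagonal, up to permutation), solve by back-substitution:
  V =
[[1, 0, 0],
 [0, -1, 1],
 [1, 1, 0]]
  V a = (-3, -3, 1)
Solving gives a = (-3, 4, 1).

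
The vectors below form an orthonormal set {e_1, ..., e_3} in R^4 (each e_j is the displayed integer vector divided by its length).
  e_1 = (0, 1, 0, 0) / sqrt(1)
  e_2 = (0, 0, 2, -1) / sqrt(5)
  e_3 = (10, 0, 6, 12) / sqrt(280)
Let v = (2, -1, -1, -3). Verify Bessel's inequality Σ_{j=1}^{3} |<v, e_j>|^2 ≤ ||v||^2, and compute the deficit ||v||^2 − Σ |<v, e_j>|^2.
Σ |<v, e_j>|^2 = 41/14; ||v||^2 = 15; deficit = 169/14

Write each e_j = u_j / sqrt(<u_j, u_j>) where u_j is the displayed integer vector. Then <v, e_j> = <v, u_j> / sqrt(<u_j, u_j>), so |<v, e_j>|^2 = <v, u_j>^2 / <u_j, u_j>.
Coefficients: <v, e_1> = -1/sqrt(1), <v, e_2> = 1/sqrt(5), <v, e_3> = -22/sqrt(280).
Square and sum: Σ |<v, e_j>|^2 = 41/14.
Compute ||v||^2 = v·v = 15.
Deficit = 15 − 41/14 = 169/14 ≥ 0, confirming Bessel's inequality. (The deficit equals ||v − Σ <v,e_j> e_j||^2, the squared distance from v to span{e_j}.)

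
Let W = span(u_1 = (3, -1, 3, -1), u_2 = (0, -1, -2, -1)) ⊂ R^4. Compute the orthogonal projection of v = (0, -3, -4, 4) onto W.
proj_W(v) = (-75/52, -19/52, -163/52, -19/52)

Set up U = [u_1 | ... | u_2] ∈ R^(4×2). The projector onto W = col(U) is P = U (U^T U)^(-1) U^T.
Compute U^T U =
  [20, -4]
  [-4, 6],
and U^T v = (-13, 7).
Solve U^T U · c = U^T v for the coefficients: c = (-25/52, 11/13). The projection is proj_W(v) = U c.
Check: (v - proj_W(v)) · u_1 = 0  (should be 0).
Check: (v - proj_W(v)) · u_2 = 0  (should be 0).
Result: proj_W(v) = (-75/52, -19/52, -163/52, -19/52).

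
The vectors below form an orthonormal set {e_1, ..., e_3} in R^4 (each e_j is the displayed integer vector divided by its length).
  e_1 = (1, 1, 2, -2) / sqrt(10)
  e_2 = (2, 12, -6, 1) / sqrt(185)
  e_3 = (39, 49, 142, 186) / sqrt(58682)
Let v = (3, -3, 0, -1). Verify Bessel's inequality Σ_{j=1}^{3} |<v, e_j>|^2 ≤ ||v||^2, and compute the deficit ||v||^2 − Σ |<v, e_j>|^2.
Σ |<v, e_j>|^2 = 5067/793; ||v||^2 = 19; deficit = 10000/793

Write each e_j = u_j / sqrt(<u_j, u_j>) where u_j is the displayed integer vector. Then <v, e_j> = <v, u_j> / sqrt(<u_j, u_j>), so |<v, e_j>|^2 = <v, u_j>^2 / <u_j, u_j>.
Coefficients: <v, e_1> = 2/sqrt(10), <v, e_2> = -31/sqrt(185), <v, e_3> = -216/sqrt(58682).
Square and sum: Σ |<v, e_j>|^2 = 5067/793.
Compute ||v||^2 = v·v = 19.
Deficit = 19 − 5067/793 = 10000/793 ≥ 0, confirming Bessel's inequality. (The deficit equals ||v − Σ <v,e_j> e_j||^2, the squared distance from v to span{e_j}.)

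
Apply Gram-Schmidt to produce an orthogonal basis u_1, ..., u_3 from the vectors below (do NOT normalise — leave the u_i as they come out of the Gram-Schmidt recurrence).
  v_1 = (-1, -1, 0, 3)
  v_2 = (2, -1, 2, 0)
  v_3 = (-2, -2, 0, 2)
Orthogonal basis:
  u_1 = (-1, -1, 0, 3)
  u_2 = (21/11, -12/11, 2, 3/11)
  u_3 = (-6/7, -60/49, 12/49, -34/49)

Apply the Gram-Schmidt recurrence
  u_1 = v_1
  u_i = v_i − Σ_{j<i} ((v_i · u_j) / (u_j · u_j)) · u_j.

Step by step this gives:
  u_1 = (-1, -1, 0, 3)
  u_2 = (21/11, -12/11, 2, 3/11)
  u_3 = (-6/7, -60/49, 12/49, -34/49)

Orthogonality check:
  u_2 · u_1 = 0 (should be 0)
  u_3 · u_1 = 0 (should be 0)
  u_3 · u_2 = 0 (should be 0)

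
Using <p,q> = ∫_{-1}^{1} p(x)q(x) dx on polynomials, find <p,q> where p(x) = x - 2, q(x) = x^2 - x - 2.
<p,q> = 6

Expand the product: p(x)·q(x) = x^3 - 3*x^2 + 4.
∫_{-1}^{1} of each monomial x^k gives [2/(k+1) if k even, 0 if k odd]. Integrating term-by-term (or equivalently evaluating the antiderivative F(x) = x^4/4 - x^3 + 4*x at the endpoints):
  F(1) − F(−1) = 13/4 − (-11/4) = 6.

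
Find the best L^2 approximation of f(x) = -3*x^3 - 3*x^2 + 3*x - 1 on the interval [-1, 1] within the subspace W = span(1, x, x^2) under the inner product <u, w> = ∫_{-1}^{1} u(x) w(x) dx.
g(x) = -3*x^2 + 6*x/5 - 1

The best approximation g ∈ W is the orthogonal projection of f onto W. Writing g = a_0 + a_1 x + a_2 x^2, the coefficients solve the normal equations G · a = b where
  G_{ij} = <φ_i, φ_j> and b_i = <f, φ_i>, with φ_0 = 1, φ_1 = x, φ_2 = x^2.
G =
  [2, 0, 2/3]
  [0, 2/3, 0]
  [2/3, 0, 2/5],
b = (-4, 4/5, -28/15).
Solving gives a_0 = -1, a_1 = 6/5, a_2 = -3, so
  g(x) = -3*x^2 + 6*x/5 - 1.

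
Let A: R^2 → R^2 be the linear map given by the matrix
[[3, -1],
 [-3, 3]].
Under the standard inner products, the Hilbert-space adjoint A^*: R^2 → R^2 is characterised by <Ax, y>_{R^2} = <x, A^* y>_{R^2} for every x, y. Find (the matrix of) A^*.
A^* = A^T =
[[3, -3],
 [-1, 3]]

For real matrices with standard dot products, the defining identity <Ax, y> = <x, A^* y> gives (Ax)^T y = x^T (A^*) y, i.e. x^T A^T y = x^T (A^*) y. Since this holds for all x, y, we must have A^* = A^T. Therefore
A^* =
[[3, -3],
 [-1, 3]].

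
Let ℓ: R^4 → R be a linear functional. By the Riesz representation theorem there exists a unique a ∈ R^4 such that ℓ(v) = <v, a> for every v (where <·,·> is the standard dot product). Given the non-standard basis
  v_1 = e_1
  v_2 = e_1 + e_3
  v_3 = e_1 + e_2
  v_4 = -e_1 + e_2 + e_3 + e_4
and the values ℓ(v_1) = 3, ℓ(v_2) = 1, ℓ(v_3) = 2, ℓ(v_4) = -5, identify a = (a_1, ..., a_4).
a = (3, -1, -2, 1)

Write a = (a_1, ..., a_4) in the standard basis. For each basis vector v_i, ℓ(v_i) = <v_i, a> is a linear equation in the a_j's. Collect the n equations into a matrix system V a = ℓ, where row i of V is v_i (expressed in the standard basis). Since V is invertible (lower-triangular with 1s on the diagonal, up to permutation), solve by back-substitution:
  V =
[[1, 0, 0, 0],
 [1, 0, 1, 0],
 [1, 1, 0, 0],
 [-1, 1, 1, 1]]
  V a = (3, 1, 2, -5)
Solving gives a = (3, -1, -2, 1).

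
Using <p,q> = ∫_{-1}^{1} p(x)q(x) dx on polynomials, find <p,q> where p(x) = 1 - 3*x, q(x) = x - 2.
<p,q> = -6

Expand the product: p(x)·q(x) = -3*x^2 + 7*x - 2.
∫_{-1}^{1} of each monomial x^k gives [2/(k+1) if k even, 0 if k odd]. Integrating term-by-term (or equivalently evaluating the antiderivative F(x) = -x^3 + 7*x^2/2 - 2*x at the endpoints):
  F(1) − F(−1) = 1/2 − (13/2) = -6.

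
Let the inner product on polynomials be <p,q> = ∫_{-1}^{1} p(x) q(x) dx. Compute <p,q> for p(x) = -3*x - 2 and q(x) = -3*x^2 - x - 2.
<p,q> = 14

Expand the product: p(x)·q(x) = 9*x^3 + 9*x^2 + 8*x + 4.
∫_{-1}^{1} of each monomial x^k gives [2/(k+1) if k even, 0 if k odd]. Integrating term-by-term (or equivalently evaluating the antiderivative F(x) = 9*x^4/4 + 3*x^3 + 4*x^2 + 4*x at the endpoints):
  F(1) − F(−1) = 53/4 − (-3/4) = 14.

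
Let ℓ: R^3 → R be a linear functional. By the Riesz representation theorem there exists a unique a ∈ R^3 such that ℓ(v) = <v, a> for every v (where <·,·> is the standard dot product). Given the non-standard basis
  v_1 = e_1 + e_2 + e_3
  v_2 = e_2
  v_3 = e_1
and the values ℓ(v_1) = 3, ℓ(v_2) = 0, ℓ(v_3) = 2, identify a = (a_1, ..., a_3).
a = (2, 0, 1)

Write a = (a_1, ..., a_3) in the standard basis. For each basis vector v_i, ℓ(v_i) = <v_i, a> is a linear equation in the a_j's. Collect the n equations into a matrix system V a = ℓ, where row i of V is v_i (expressed in the standard basis). Since V is invertible (lower-triangular with 1s on the diagonal, up to permutation), solve by back-substitution:
  V =
[[1, 1, 1],
 [0, 1, 0],
 [1, 0, 0]]
  V a = (3, 0, 2)
Solving gives a = (2, 0, 1).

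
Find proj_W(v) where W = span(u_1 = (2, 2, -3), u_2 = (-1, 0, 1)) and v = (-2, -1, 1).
proj_W(v) = (-4/3, -2/3, 5/3)

Set up U = [u_1 | ... | u_2] ∈ R^(3×2). The projector onto W = col(U) is P = U (U^T U)^(-1) U^T.
Compute U^T U =
  [17, -5]
  [-5, 2],
and U^T v = (-9, 3).
Solve U^T U · c = U^T v for the coefficients: c = (-1/3, 2/3). The projection is proj_W(v) = U c.
Check: (v - proj_W(v)) · u_1 = 0  (should be 0).
Check: (v - proj_W(v)) · u_2 = 0  (should be 0).
Result: proj_W(v) = (-4/3, -2/3, 5/3).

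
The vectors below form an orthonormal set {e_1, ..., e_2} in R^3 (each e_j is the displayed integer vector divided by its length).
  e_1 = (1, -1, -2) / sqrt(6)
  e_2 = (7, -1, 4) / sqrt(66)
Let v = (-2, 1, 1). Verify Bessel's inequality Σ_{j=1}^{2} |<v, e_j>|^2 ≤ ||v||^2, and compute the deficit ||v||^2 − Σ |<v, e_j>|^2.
Σ |<v, e_j>|^2 = 6; ||v||^2 = 6; deficit = 0

Write each e_j = u_j / sqrt(<u_j, u_j>) where u_j is the displayed integer vector. Then <v, e_j> = <v, u_j> / sqrt(<u_j, u_j>), so |<v, e_j>|^2 = <v, u_j>^2 / <u_j, u_j>.
Coefficients: <v, e_1> = -5/sqrt(6), <v, e_2> = -11/sqrt(66).
Square and sum: Σ |<v, e_j>|^2 = 6.
Compute ||v||^2 = v·v = 6.
Deficit = 6 − 6 = 0 ≥ 0, confirming Bessel's inequality. (The deficit equals ||v − Σ <v,e_j> e_j||^2, the squared distance from v to span{e_j}.)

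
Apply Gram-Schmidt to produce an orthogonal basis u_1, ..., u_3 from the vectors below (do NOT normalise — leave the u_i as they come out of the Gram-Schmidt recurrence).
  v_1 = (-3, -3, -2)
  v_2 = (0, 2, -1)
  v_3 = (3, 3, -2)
Orthogonal basis:
  u_1 = (-3, -3, -2)
  u_2 = (-6/11, 16/11, -15/11)
  u_3 = (84/47, -36/47, -72/47)

Apply the Gram-Schmidt recurrence
  u_1 = v_1
  u_i = v_i − Σ_{j<i} ((v_i · u_j) / (u_j · u_j)) · u_j.

Step by step this gives:
  u_1 = (-3, -3, -2)
  u_2 = (-6/11, 16/11, -15/11)
  u_3 = (84/47, -36/47, -72/47)

Orthogonality check:
  u_2 · u_1 = 0 (should be 0)
  u_3 · u_1 = 0 (should be 0)
  u_3 · u_2 = 0 (should be 0)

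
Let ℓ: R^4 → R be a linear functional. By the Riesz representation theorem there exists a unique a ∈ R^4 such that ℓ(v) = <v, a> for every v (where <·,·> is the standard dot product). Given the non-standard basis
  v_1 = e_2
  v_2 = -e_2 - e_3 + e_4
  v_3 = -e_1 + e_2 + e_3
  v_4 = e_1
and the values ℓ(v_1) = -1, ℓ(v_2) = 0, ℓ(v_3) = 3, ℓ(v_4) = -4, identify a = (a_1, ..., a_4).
a = (-4, -1, 0, -1)

Write a = (a_1, ..., a_4) in the standard basis. For each basis vector v_i, ℓ(v_i) = <v_i, a> is a linear equation in the a_j's. Collect the n equations into a matrix system V a = ℓ, where row i of V is v_i (expressed in the standard basis). Since V is invertible (lower-triangular with 1s on the diagonal, up to permutation), solve by back-substitution:
  V =
[[0, 1, 0, 0],
 [0, -1, -1, 1],
 [-1, 1, 1, 0],
 [1, 0, 0, 0]]
  V a = (-1, 0, 3, -4)
Solving gives a = (-4, -1, 0, -1).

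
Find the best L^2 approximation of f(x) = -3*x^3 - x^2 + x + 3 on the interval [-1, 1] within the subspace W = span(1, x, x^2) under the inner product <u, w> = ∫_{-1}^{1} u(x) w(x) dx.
g(x) = -x^2 - 4*x/5 + 3

The best approximation g ∈ W is the orthogonal projection of f onto W. Writing g = a_0 + a_1 x + a_2 x^2, the coefficients solve the normal equations G · a = b where
  G_{ij} = <φ_i, φ_j> and b_i = <f, φ_i>, with φ_0 = 1, φ_1 = x, φ_2 = x^2.
G =
  [2, 0, 2/3]
  [0, 2/3, 0]
  [2/3, 0, 2/5],
b = (16/3, -8/15, 8/5).
Solving gives a_0 = 3, a_1 = -4/5, a_2 = -1, so
  g(x) = -x^2 - 4*x/5 + 3.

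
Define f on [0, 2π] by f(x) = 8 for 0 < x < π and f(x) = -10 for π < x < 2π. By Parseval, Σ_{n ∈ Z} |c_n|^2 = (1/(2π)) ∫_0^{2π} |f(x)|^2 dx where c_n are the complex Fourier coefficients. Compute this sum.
Σ |c_n|^2 = 82

Parseval equates the L^2 energy of f (normalised by 1/(2π)) with the ℓ^2 sum of its Fourier coefficients: (1/(2π)) ∫_0^{2π} |f|^2 = Σ |c_n|^2.
Compute the left side: (1/(2π)) [∫_0^π 8^2 dx + ∫_π^{2π} (-10)^2 dx] = (1/(2π)) · (64π + 100π) = (64 + 100)/2 = 82.
So Σ_{n ∈ Z} |c_n|^2 = 82.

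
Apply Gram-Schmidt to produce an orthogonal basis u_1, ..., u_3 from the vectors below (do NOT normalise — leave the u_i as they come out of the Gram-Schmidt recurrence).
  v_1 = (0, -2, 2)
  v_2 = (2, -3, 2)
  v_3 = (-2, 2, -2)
Orthogonal basis:
  u_1 = (0, -2, 2)
  u_2 = (2, -1/2, -1/2)
  u_3 = (-2/9, -4/9, -4/9)

Apply the Gram-Schmidt recurrence
  u_1 = v_1
  u_i = v_i − Σ_{j<i} ((v_i · u_j) / (u_j · u_j)) · u_j.

Step by step this gives:
  u_1 = (0, -2, 2)
  u_2 = (2, -1/2, -1/2)
  u_3 = (-2/9, -4/9, -4/9)

Orthogonality check:
  u_2 · u_1 = 0 (should be 0)
  u_3 · u_1 = 0 (should be 0)
  u_3 · u_2 = 0 (should be 0)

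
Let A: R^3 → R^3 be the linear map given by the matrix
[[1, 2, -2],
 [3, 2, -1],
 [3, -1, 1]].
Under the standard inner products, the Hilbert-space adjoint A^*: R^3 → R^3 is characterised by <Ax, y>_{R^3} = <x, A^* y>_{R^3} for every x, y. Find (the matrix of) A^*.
A^* = A^T =
[[1, 3, 3],
 [2, 2, -1],
 [-2, -1, 1]]

For real matrices with standard dot products, the defining identity <Ax, y> = <x, A^* y> gives (Ax)^T y = x^T (A^*) y, i.e. x^T A^T y = x^T (A^*) y. Since this holds for all x, y, we must have A^* = A^T. Therefore
A^* =
[[1, 3, 3],
 [2, 2, -1],
 [-2, -1, 1]].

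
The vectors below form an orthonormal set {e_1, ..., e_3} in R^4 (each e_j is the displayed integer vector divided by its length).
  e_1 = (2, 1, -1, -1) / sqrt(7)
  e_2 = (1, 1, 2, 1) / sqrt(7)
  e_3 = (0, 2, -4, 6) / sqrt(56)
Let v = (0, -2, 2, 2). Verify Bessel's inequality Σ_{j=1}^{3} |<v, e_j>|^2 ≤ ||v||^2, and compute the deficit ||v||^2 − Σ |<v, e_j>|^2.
Σ |<v, e_j>|^2 = 52/7; ||v||^2 = 12; deficit = 32/7

Write each e_j = u_j / sqrt(<u_j, u_j>) where u_j is the displayed integer vector. Then <v, e_j> = <v, u_j> / sqrt(<u_j, u_j>), so |<v, e_j>|^2 = <v, u_j>^2 / <u_j, u_j>.
Coefficients: <v, e_1> = -6/sqrt(7), <v, e_2> = 4/sqrt(7), <v, e_3> = 0/sqrt(56).
Square and sum: Σ |<v, e_j>|^2 = 52/7.
Compute ||v||^2 = v·v = 12.
Deficit = 12 − 52/7 = 32/7 ≥ 0, confirming Bessel's inequality. (The deficit equals ||v − Σ <v,e_j> e_j||^2, the squared distance from v to span{e_j}.)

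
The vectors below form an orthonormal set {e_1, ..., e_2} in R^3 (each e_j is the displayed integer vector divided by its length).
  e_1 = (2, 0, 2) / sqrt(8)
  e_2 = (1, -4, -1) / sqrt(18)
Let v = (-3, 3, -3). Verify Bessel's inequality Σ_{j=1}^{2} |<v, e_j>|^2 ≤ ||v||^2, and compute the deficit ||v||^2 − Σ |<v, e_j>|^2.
Σ |<v, e_j>|^2 = 26; ||v||^2 = 27; deficit = 1

Write each e_j = u_j / sqrt(<u_j, u_j>) where u_j is the displayed integer vector. Then <v, e_j> = <v, u_j> / sqrt(<u_j, u_j>), so |<v, e_j>|^2 = <v, u_j>^2 / <u_j, u_j>.
Coefficients: <v, e_1> = -12/sqrt(8), <v, e_2> = -12/sqrt(18).
Square and sum: Σ |<v, e_j>|^2 = 26.
Compute ||v||^2 = v·v = 27.
Deficit = 27 − 26 = 1 ≥ 0, confirming Bessel's inequality. (The deficit equals ||v − Σ <v,e_j> e_j||^2, the squared distance from v to span{e_j}.)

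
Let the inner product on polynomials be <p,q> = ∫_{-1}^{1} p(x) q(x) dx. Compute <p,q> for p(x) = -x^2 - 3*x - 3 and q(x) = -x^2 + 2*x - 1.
<p,q> = 76/15

Expand the product: p(x)·q(x) = x^4 + x^3 - 2*x^2 - 3*x + 3.
∫_{-1}^{1} of each monomial x^k gives [2/(k+1) if k even, 0 if k odd]. Integrating term-by-term (or equivalently evaluating the antiderivative F(x) = x^5/5 + x^4/4 - 2*x^3/3 - 3*x^2/2 + 3*x at the endpoints):
  F(1) − F(−1) = 77/60 − (-227/60) = 76/15.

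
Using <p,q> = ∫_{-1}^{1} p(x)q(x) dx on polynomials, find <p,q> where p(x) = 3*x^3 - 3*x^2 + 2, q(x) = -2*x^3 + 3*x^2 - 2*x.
<p,q> = -26/7

Expand the product: p(x)·q(x) = -6*x^6 + 15*x^5 - 15*x^4 + 2*x^3 + 6*x^2 - 4*x.
∫_{-1}^{1} of each monomial x^k gives [2/(k+1) if k even, 0 if k odd]. Integrating term-by-term (or equivalently evaluating the antiderivative F(x) = -6*x^7/7 + 5*x^6/2 - 3*x^5 + x^4/2 + 2*x^3 - 2*x^2 at the endpoints):
  F(1) − F(−1) = -6/7 − (20/7) = -26/7.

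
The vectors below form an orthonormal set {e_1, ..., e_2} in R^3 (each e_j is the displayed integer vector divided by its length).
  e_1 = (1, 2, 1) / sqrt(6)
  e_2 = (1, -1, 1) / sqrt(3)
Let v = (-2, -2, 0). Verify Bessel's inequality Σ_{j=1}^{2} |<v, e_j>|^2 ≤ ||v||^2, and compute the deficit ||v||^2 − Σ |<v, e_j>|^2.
Σ |<v, e_j>|^2 = 6; ||v||^2 = 8; deficit = 2

Write each e_j = u_j / sqrt(<u_j, u_j>) where u_j is the displayed integer vector. Then <v, e_j> = <v, u_j> / sqrt(<u_j, u_j>), so |<v, e_j>|^2 = <v, u_j>^2 / <u_j, u_j>.
Coefficients: <v, e_1> = -6/sqrt(6), <v, e_2> = 0/sqrt(3).
Square and sum: Σ |<v, e_j>|^2 = 6.
Compute ||v||^2 = v·v = 8.
Deficit = 8 − 6 = 2 ≥ 0, confirming Bessel's inequality. (The deficit equals ||v − Σ <v,e_j> e_j||^2, the squared distance from v to span{e_j}.)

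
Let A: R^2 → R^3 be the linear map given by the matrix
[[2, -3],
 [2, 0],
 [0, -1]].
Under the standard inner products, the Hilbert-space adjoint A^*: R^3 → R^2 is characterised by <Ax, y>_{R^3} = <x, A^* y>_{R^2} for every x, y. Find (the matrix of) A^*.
A^* = A^T =
[[2, 2, 0],
 [-3, 0, -1]]

For real matrices with standard dot products, the defining identity <Ax, y> = <x, A^* y> gives (Ax)^T y = x^T (A^*) y, i.e. x^T A^T y = x^T (A^*) y. Since this holds for all x, y, we must have A^* = A^T. Therefore
A^* =
[[2, 2, 0],
 [-3, 0, -1]].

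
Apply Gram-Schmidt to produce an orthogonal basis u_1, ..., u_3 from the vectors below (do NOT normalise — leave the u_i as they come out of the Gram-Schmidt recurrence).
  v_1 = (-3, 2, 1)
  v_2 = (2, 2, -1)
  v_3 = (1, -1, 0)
Orthogonal basis:
  u_1 = (-3, 2, 1)
  u_2 = (19/14, 17/7, -11/14)
  u_3 = (4/39, 1/39, 10/39)

Apply the Gram-Schmidt recurrence
  u_1 = v_1
  u_i = v_i − Σ_{j<i} ((v_i · u_j) / (u_j · u_j)) · u_j.

Step by step this gives:
  u_1 = (-3, 2, 1)
  u_2 = (19/14, 17/7, -11/14)
  u_3 = (4/39, 1/39, 10/39)

Orthogonality check:
  u_2 · u_1 = 0 (should be 0)
  u_3 · u_1 = 0 (should be 0)
  u_3 · u_2 = 0 (should be 0)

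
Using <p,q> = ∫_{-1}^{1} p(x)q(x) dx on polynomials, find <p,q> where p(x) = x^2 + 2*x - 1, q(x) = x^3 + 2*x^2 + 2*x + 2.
<p,q> = 4/15

Expand the product: p(x)·q(x) = x^5 + 4*x^4 + 5*x^3 + 4*x^2 + 2*x - 2.
∫_{-1}^{1} of each monomial x^k gives [2/(k+1) if k even, 0 if k odd]. Integrating term-by-term (or equivalently evaluating the antiderivative F(x) = x^6/6 + 4*x^5/5 + 5*x^4/4 + 4*x^3/3 + x^2 - 2*x at the endpoints):
  F(1) − F(−1) = 51/20 − (137/60) = 4/15.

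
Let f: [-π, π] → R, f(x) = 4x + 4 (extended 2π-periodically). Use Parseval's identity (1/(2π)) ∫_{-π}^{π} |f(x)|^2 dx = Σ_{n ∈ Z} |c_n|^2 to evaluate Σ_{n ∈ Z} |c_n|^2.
Σ |c_n|^2 = 16π^2/3 + 16

Expand and integrate term by term over [-π, π]:
  ∫ (4x)^2 dx = 16·(2π^3/3); ∫ 2·4·(4)·x dx = 0 (odd integrand); ∫ 4^2 dx = 16·2π.
So (1/(2π)) ∫_{-π}^{π} (4x + 4)^2 dx = 16π^2/3 + 16 = 16π^2/3 + 16.
Parseval ⇒ Σ |c_n|^2 = 16π^2/3 + 16.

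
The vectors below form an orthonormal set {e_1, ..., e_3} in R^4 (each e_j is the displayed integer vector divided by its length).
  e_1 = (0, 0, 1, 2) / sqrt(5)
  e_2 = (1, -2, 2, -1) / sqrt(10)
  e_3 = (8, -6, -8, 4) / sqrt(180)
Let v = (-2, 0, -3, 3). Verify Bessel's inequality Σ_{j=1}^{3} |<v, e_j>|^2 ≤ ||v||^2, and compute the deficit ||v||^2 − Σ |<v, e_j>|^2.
Σ |<v, e_j>|^2 = 1451/90; ||v||^2 = 22; deficit = 529/90

Write each e_j = u_j / sqrt(<u_j, u_j>) where u_j is the displayed integer vector. Then <v, e_j> = <v, u_j> / sqrt(<u_j, u_j>), so |<v, e_j>|^2 = <v, u_j>^2 / <u_j, u_j>.
Coefficients: <v, e_1> = 3/sqrt(5), <v, e_2> = -11/sqrt(10), <v, e_3> = 20/sqrt(180).
Square and sum: Σ |<v, e_j>|^2 = 1451/90.
Compute ||v||^2 = v·v = 22.
Deficit = 22 − 1451/90 = 529/90 ≥ 0, confirming Bessel's inequality. (The deficit equals ||v − Σ <v,e_j> e_j||^2, the squared distance from v to span{e_j}.)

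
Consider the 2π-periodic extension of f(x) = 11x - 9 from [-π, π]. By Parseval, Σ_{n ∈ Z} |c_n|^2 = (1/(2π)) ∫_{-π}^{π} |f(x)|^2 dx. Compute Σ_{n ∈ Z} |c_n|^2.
Σ |c_n|^2 = 121π^2/3 + 81

Expand and integrate term by term over [-π, π]:
  ∫ (11x)^2 dx = 121·(2π^3/3); ∫ 2·11·(-9)·x dx = 0 (odd integrand); ∫ (-9)^2 dx = 81·2π.
So (1/(2π)) ∫_{-π}^{π} (11x - 9)^2 dx = 121π^2/3 + 81 = 121π^2/3 + 81.
Parseval ⇒ Σ |c_n|^2 = 121π^2/3 + 81.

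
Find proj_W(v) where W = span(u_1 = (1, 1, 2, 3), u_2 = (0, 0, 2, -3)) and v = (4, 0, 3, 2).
proj_W(v) = (104/85, 104/85, 288/85, 192/85)

Set up U = [u_1 | ... | u_2] ∈ R^(4×2). The projector onto W = col(U) is P = U (U^T U)^(-1) U^T.
Compute U^T U =
  [15, -5]
  [-5, 13],
and U^T v = (16, 0).
Solve U^T U · c = U^T v for the coefficients: c = (104/85, 8/17). The projection is proj_W(v) = U c.
Check: (v - proj_W(v)) · u_1 = 0  (should be 0).
Check: (v - proj_W(v)) · u_2 = 0  (should be 0).
Result: proj_W(v) = (104/85, 104/85, 288/85, 192/85).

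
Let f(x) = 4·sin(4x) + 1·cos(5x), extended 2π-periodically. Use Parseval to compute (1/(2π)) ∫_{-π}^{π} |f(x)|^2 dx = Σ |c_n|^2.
Σ |c_n|^2 = 17/2

Expand |f|^2 and use orthogonality of {sin(nx), cos(mx)} on [-π, π]:
  ∫_{-π}^{π} sin(nx)^2 dx = π, ∫ cos(mx)^2 dx = π, and cross terms integrate to 0.
So ∫_{-π}^{π} f(x)^2 dx = 4^2 · π + 1^2 · π = (16 + 1)π.
Divide by 2π: (16 + 1)/2 = 17/2.
By Parseval, this equals Σ |c_n|^2.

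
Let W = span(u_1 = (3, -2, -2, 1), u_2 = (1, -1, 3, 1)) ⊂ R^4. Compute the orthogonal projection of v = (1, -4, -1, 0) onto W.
proj_W(v) = (7/3, -29/18, -17/18, 8/9)

Set up U = [u_1 | ... | u_2] ∈ R^(4×2). The projector onto W = col(U) is P = U (U^T U)^(-1) U^T.
Compute U^T U =
  [18, 0]
  [0, 12],
and U^T v = (13, 2).
Solve U^T U · c = U^T v for the coefficients: c = (13/18, 1/6). The projection is proj_W(v) = U c.
Check: (v - proj_W(v)) · u_1 = 0  (should be 0).
Check: (v - proj_W(v)) · u_2 = 0  (should be 0).
Result: proj_W(v) = (7/3, -29/18, -17/18, 8/9).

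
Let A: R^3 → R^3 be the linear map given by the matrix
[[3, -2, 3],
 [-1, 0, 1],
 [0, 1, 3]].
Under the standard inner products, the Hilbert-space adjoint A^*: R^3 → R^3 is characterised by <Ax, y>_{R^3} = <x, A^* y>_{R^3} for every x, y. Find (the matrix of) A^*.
A^* = A^T =
[[3, -1, 0],
 [-2, 0, 1],
 [3, 1, 3]]

For real matrices with standard dot products, the defining identity <Ax, y> = <x, A^* y> gives (Ax)^T y = x^T (A^*) y, i.e. x^T A^T y = x^T (A^*) y. Since this holds for all x, y, we must have A^* = A^T. Therefore
A^* =
[[3, -1, 0],
 [-2, 0, 1],
 [3, 1, 3]].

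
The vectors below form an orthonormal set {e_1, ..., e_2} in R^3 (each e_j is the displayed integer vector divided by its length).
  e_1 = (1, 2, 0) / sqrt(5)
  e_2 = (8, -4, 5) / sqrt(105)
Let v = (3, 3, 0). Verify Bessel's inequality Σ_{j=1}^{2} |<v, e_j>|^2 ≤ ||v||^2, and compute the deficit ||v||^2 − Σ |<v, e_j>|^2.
Σ |<v, e_j>|^2 = 123/7; ||v||^2 = 18; deficit = 3/7

Write each e_j = u_j / sqrt(<u_j, u_j>) where u_j is the displayed integer vector. Then <v, e_j> = <v, u_j> / sqrt(<u_j, u_j>), so |<v, e_j>|^2 = <v, u_j>^2 / <u_j, u_j>.
Coefficients: <v, e_1> = 9/sqrt(5), <v, e_2> = 12/sqrt(105).
Square and sum: Σ |<v, e_j>|^2 = 123/7.
Compute ||v||^2 = v·v = 18.
Deficit = 18 − 123/7 = 3/7 ≥ 0, confirming Bessel's inequality. (The deficit equals ||v − Σ <v,e_j> e_j||^2, the squared distance from v to span{e_j}.)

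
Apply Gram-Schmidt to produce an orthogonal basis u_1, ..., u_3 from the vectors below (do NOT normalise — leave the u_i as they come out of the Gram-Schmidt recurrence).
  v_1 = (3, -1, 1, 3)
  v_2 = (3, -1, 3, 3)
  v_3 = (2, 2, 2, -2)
Orthogonal basis:
  u_1 = (3, -1, 1, 3)
  u_2 = (-3/10, 1/10, 19/10, -3/10)
  u_3 = (44/19, 36/19, 0, -32/19)

Apply the Gram-Schmidt recurrence
  u_1 = v_1
  u_i = v_i − Σ_{j<i} ((v_i · u_j) / (u_j · u_j)) · u_j.

Step by step this gives:
  u_1 = (3, -1, 1, 3)
  u_2 = (-3/10, 1/10, 19/10, -3/10)
  u_3 = (44/19, 36/19, 0, -32/19)

Orthogonality check:
  u_2 · u_1 = 0 (should be 0)
  u_3 · u_1 = 0 (should be 0)
  u_3 · u_2 = 0 (should be 0)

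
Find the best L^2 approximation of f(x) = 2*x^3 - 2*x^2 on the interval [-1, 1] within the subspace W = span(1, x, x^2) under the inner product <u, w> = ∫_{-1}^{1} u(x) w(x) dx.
g(x) = -2*x^2 + 6*x/5

The best approximation g ∈ W is the orthogonal projection of f onto W. Writing g = a_0 + a_1 x + a_2 x^2, the coefficients solve the normal equations G · a = b where
  G_{ij} = <φ_i, φ_j> and b_i = <f, φ_i>, with φ_0 = 1, φ_1 = x, φ_2 = x^2.
G =
  [2, 0, 2/3]
  [0, 2/3, 0]
  [2/3, 0, 2/5],
b = (-4/3, 4/5, -4/5).
Solving gives a_0 = 0, a_1 = 6/5, a_2 = -2, so
  g(x) = -2*x^2 + 6*x/5.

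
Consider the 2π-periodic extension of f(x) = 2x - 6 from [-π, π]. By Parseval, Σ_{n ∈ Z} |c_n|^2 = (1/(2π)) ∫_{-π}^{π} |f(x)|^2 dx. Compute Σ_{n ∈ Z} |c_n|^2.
Σ |c_n|^2 = 4π^2/3 + 36

Expand and integrate term by term over [-π, π]:
  ∫ (2x)^2 dx = 4·(2π^3/3); ∫ 2·2·(-6)·x dx = 0 (odd integrand); ∫ (-6)^2 dx = 36·2π.
So (1/(2π)) ∫_{-π}^{π} (2x - 6)^2 dx = 4π^2/3 + 36 = 4π^2/3 + 36.
Parseval ⇒ Σ |c_n|^2 = 4π^2/3 + 36.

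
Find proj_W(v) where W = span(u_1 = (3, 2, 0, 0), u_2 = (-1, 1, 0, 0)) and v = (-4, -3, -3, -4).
proj_W(v) = (-4, -3, 0, 0)

Set up U = [u_1 | ... | u_2] ∈ R^(4×2). The projector onto W = col(U) is P = U (U^T U)^(-1) U^T.
Compute U^T U =
  [13, -1]
  [-1, 2],
and U^T v = (-18, 1).
Solve U^T U · c = U^T v for the coefficients: c = (-7/5, -1/5). The projection is proj_W(v) = U c.
Check: (v - proj_W(v)) · u_1 = 0  (should be 0).
Check: (v - proj_W(v)) · u_2 = 0  (should be 0).
Result: proj_W(v) = (-4, -3, 0, 0).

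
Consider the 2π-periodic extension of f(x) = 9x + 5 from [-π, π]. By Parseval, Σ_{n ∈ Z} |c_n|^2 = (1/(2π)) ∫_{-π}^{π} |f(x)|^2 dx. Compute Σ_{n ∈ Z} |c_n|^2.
Σ |c_n|^2 = 27π^2 + 25

Expand and integrate term by term over [-π, π]:
  ∫ (9x)^2 dx = 81·(2π^3/3); ∫ 2·9·(5)·x dx = 0 (odd integrand); ∫ 5^2 dx = 25·2π.
So (1/(2π)) ∫_{-π}^{π} (9x + 5)^2 dx = 81π^2/3 + 25 = 27π^2 + 25.
Parseval ⇒ Σ |c_n|^2 = 27π^2 + 25.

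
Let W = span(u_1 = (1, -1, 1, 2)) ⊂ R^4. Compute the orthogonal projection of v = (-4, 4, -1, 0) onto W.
proj_W(v) = (-9/7, 9/7, -9/7, -18/7)

Set up U = [u_1 | ... | u_1] ∈ R^(4×1). The projector onto W = col(U) is P = U (U^T U)^(-1) U^T.
Compute U^T U =
  [7],
and U^T v = (-9).
Solve U^T U · c = U^T v for the coefficients: c = (-9/7). The projection is proj_W(v) = U c.
Check: (v - proj_W(v)) · u_1 = 0  (should be 0).
Result: proj_W(v) = (-9/7, 9/7, -9/7, -18/7).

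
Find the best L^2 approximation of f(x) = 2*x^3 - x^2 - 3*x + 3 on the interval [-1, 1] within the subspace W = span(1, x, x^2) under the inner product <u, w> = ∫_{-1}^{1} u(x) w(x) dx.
g(x) = -x^2 - 9*x/5 + 3

The best approximation g ∈ W is the orthogonal projection of f onto W. Writing g = a_0 + a_1 x + a_2 x^2, the coefficients solve the normal equations G · a = b where
  G_{ij} = <φ_i, φ_j> and b_i = <f, φ_i>, with φ_0 = 1, φ_1 = x, φ_2 = x^2.
G =
  [2, 0, 2/3]
  [0, 2/3, 0]
  [2/3, 0, 2/5],
b = (16/3, -6/5, 8/5).
Solving gives a_0 = 3, a_1 = -9/5, a_2 = -1, so
  g(x) = -x^2 - 9*x/5 + 3.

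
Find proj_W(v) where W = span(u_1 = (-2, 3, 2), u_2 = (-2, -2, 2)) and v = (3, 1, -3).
proj_W(v) = (3, 1, -3)

Set up U = [u_1 | ... | u_2] ∈ R^(3×2). The projector onto W = col(U) is P = U (U^T U)^(-1) U^T.
Compute U^T U =
  [17, 2]
  [2, 12],
and U^T v = (-9, -14).
Solve U^T U · c = U^T v for the coefficients: c = (-2/5, -11/10). The projection is proj_W(v) = U c.
Check: (v - proj_W(v)) · u_1 = 0  (should be 0).
Check: (v - proj_W(v)) · u_2 = 0  (should be 0).
Result: proj_W(v) = (3, 1, -3).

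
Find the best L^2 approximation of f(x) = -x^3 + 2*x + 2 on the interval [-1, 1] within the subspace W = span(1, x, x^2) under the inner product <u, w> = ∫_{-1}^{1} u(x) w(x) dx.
g(x) = 7*x/5 + 2

The best approximation g ∈ W is the orthogonal projection of f onto W. Writing g = a_0 + a_1 x + a_2 x^2, the coefficients solve the normal equations G · a = b where
  G_{ij} = <φ_i, φ_j> and b_i = <f, φ_i>, with φ_0 = 1, φ_1 = x, φ_2 = x^2.
G =
  [2, 0, 2/3]
  [0, 2/3, 0]
  [2/3, 0, 2/5],
b = (4, 14/15, 4/3).
Solving gives a_0 = 2, a_1 = 7/5, a_2 = 0, so
  g(x) = 7*x/5 + 2.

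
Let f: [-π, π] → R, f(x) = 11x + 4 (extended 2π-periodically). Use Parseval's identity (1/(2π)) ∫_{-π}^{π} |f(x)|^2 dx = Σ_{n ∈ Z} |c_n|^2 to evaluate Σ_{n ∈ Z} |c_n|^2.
Σ |c_n|^2 = 121π^2/3 + 16

Expand and integrate term by term over [-π, π]:
  ∫ (11x)^2 dx = 121·(2π^3/3); ∫ 2·11·(4)·x dx = 0 (odd integrand); ∫ 4^2 dx = 16·2π.
So (1/(2π)) ∫_{-π}^{π} (11x + 4)^2 dx = 121π^2/3 + 16 = 121π^2/3 + 16.
Parseval ⇒ Σ |c_n|^2 = 121π^2/3 + 16.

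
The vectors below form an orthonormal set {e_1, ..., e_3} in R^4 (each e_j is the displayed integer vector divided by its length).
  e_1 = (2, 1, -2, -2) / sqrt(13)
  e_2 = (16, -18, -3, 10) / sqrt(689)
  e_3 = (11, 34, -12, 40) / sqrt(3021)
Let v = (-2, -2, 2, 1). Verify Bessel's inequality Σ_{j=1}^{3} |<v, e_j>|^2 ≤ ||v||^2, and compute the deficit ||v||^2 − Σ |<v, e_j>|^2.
Σ |<v, e_j>|^2 = 740/57; ||v||^2 = 13; deficit = 1/57

Write each e_j = u_j / sqrt(<u_j, u_j>) where u_j is the displayed integer vector. Then <v, e_j> = <v, u_j> / sqrt(<u_j, u_j>), so |<v, e_j>|^2 = <v, u_j>^2 / <u_j, u_j>.
Coefficients: <v, e_1> = -12/sqrt(13), <v, e_2> = 8/sqrt(689), <v, e_3> = -74/sqrt(3021).
Square and sum: Σ |<v, e_j>|^2 = 740/57.
Compute ||v||^2 = v·v = 13.
Deficit = 13 − 740/57 = 1/57 ≥ 0, confirming Bessel's inequality. (The deficit equals ||v − Σ <v,e_j> e_j||^2, the squared distance from v to span{e_j}.)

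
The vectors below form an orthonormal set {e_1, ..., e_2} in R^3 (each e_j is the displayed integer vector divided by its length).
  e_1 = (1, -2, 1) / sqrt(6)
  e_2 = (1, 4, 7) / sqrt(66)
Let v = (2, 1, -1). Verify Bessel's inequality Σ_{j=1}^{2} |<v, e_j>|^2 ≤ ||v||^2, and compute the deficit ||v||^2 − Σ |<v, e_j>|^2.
Σ |<v, e_j>|^2 = 2/11; ||v||^2 = 6; deficit = 64/11

Write each e_j = u_j / sqrt(<u_j, u_j>) where u_j is the displayed integer vector. Then <v, e_j> = <v, u_j> / sqrt(<u_j, u_j>), so |<v, e_j>|^2 = <v, u_j>^2 / <u_j, u_j>.
Coefficients: <v, e_1> = -1/sqrt(6), <v, e_2> = -1/sqrt(66).
Square and sum: Σ |<v, e_j>|^2 = 2/11.
Compute ||v||^2 = v·v = 6.
Deficit = 6 − 2/11 = 64/11 ≥ 0, confirming Bessel's inequality. (The deficit equals ||v − Σ <v,e_j> e_j||^2, the squared distance from v to span{e_j}.)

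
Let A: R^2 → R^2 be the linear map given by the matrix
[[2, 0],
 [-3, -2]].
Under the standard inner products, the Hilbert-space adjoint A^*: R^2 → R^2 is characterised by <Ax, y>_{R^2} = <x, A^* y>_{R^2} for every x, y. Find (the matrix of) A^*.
A^* = A^T =
[[2, -3],
 [0, -2]]

For real matrices with standard dot products, the defining identity <Ax, y> = <x, A^* y> gives (Ax)^T y = x^T (A^*) y, i.e. x^T A^T y = x^T (A^*) y. Since this holds for all x, y, we must have A^* = A^T. Therefore
A^* =
[[2, -3],
 [0, -2]].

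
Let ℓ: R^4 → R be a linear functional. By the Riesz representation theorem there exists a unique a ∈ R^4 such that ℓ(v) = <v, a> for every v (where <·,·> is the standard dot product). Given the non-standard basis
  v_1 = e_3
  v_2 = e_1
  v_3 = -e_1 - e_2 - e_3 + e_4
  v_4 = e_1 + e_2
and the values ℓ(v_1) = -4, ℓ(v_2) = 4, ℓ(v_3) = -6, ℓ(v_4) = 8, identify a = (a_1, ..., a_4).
a = (4, 4, -4, -2)

Write a = (a_1, ..., a_4) in the standard basis. For each basis vector v_i, ℓ(v_i) = <v_i, a> is a linear equation in the a_j's. Collect the n equations into a matrix system V a = ℓ, where row i of V is v_i (expressed in the standard basis). Since V is invertible (lower-triangular with 1s on the diagonal, up to permutation), solve by back-substitution:
  V =
[[0, 0, 1, 0],
 [1, 0, 0, 0],
 [-1, -1, -1, 1],
 [1, 1, 0, 0]]
  V a = (-4, 4, -6, 8)
Solving gives a = (4, 4, -4, -2).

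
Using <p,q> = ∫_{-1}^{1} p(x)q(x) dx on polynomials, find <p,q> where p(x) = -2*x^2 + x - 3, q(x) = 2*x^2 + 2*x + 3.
<p,q> = -394/15

Expand the product: p(x)·q(x) = -4*x^4 - 2*x^3 - 10*x^2 - 3*x - 9.
∫_{-1}^{1} of each monomial x^k gives [2/(k+1) if k even, 0 if k odd]. Integrating term-by-term (or equivalently evaluating the antiderivative F(x) = -4*x^5/5 - x^4/2 - 10*x^3/3 - 3*x^2/2 - 9*x at the endpoints):
  F(1) − F(−1) = -227/15 − (167/15) = -394/15.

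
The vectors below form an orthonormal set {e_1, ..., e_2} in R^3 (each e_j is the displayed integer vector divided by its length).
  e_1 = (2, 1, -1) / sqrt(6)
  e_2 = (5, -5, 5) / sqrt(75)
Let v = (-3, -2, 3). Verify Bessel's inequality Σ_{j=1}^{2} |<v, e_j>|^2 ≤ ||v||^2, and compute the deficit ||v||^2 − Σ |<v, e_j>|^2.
Σ |<v, e_j>|^2 = 43/2; ||v||^2 = 22; deficit = 1/2

Write each e_j = u_j / sqrt(<u_j, u_j>) where u_j is the displayed integer vector. Then <v, e_j> = <v, u_j> / sqrt(<u_j, u_j>), so |<v, e_j>|^2 = <v, u_j>^2 / <u_j, u_j>.
Coefficients: <v, e_1> = -11/sqrt(6), <v, e_2> = 10/sqrt(75).
Square and sum: Σ |<v, e_j>|^2 = 43/2.
Compute ||v||^2 = v·v = 22.
Deficit = 22 − 43/2 = 1/2 ≥ 0, confirming Bessel's inequality. (The deficit equals ||v − Σ <v,e_j> e_j||^2, the squared distance from v to span{e_j}.)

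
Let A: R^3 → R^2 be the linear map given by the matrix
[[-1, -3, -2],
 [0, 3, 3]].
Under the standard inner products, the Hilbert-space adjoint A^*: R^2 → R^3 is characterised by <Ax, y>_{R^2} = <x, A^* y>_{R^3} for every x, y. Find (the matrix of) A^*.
A^* = A^T =
[[-1, 0],
 [-3, 3],
 [-2, 3]]

For real matrices with standard dot products, the defining identity <Ax, y> = <x, A^* y> gives (Ax)^T y = x^T (A^*) y, i.e. x^T A^T y = x^T (A^*) y. Since this holds for all x, y, we must have A^* = A^T. Therefore
A^* =
[[-1, 0],
 [-3, 3],
 [-2, 3]].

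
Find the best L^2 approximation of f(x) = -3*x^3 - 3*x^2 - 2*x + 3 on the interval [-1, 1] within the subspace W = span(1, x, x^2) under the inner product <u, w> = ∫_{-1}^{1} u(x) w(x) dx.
g(x) = -3*x^2 - 19*x/5 + 3

The best approximation g ∈ W is the orthogonal projection of f onto W. Writing g = a_0 + a_1 x + a_2 x^2, the coefficients solve the normal equations G · a = b where
  G_{ij} = <φ_i, φ_j> and b_i = <f, φ_i>, with φ_0 = 1, φ_1 = x, φ_2 = x^2.
G =
  [2, 0, 2/3]
  [0, 2/3, 0]
  [2/3, 0, 2/5],
b = (4, -38/15, 4/5).
Solving gives a_0 = 3, a_1 = -19/5, a_2 = -3, so
  g(x) = -3*x^2 - 19*x/5 + 3.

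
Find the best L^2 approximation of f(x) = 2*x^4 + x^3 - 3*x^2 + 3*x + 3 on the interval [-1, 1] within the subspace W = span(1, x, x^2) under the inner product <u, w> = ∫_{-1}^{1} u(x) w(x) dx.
g(x) = -9*x^2/7 + 18*x/5 + 99/35

The best approximation g ∈ W is the orthogonal projection of f onto W. Writing g = a_0 + a_1 x + a_2 x^2, the coefficients solve the normal equations G · a = b where
  G_{ij} = <φ_i, φ_j> and b_i = <f, φ_i>, with φ_0 = 1, φ_1 = x, φ_2 = x^2.
G =
  [2, 0, 2/3]
  [0, 2/3, 0]
  [2/3, 0, 2/5],
b = (24/5, 12/5, 48/35).
Solving gives a_0 = 99/35, a_1 = 18/5, a_2 = -9/7, so
  g(x) = -9*x^2/7 + 18*x/5 + 99/35.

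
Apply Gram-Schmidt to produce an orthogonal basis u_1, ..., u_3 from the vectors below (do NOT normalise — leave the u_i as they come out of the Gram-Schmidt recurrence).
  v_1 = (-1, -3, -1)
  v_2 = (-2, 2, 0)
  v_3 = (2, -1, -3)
Orthogonal basis:
  u_1 = (-1, -3, -1)
  u_2 = (-26/11, 10/11, -4/11)
  u_3 = (13/18, 13/18, -26/9)

Apply the Gram-Schmidt recurrence
  u_1 = v_1
  u_i = v_i − Σ_{j<i} ((v_i · u_j) / (u_j · u_j)) · u_j.

Step by step this gives:
  u_1 = (-1, -3, -1)
  u_2 = (-26/11, 10/11, -4/11)
  u_3 = (13/18, 13/18, -26/9)

Orthogonality check:
  u_2 · u_1 = 0 (should be 0)
  u_3 · u_1 = 0 (should be 0)
  u_3 · u_2 = 0 (should be 0)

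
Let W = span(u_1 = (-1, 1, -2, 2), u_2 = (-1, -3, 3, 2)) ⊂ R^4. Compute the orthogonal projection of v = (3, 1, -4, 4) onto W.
proj_W(v) = (-119/107, 207/107, -348/107, 238/107)

Set up U = [u_1 | ... | u_2] ∈ R^(4×2). The projector onto W = col(U) is P = U (U^T U)^(-1) U^T.
Compute U^T U =
  [10, -4]
  [-4, 23],
and U^T v = (14, -10).
Solve U^T U · c = U^T v for the coefficients: c = (141/107, -22/107). The projection is proj_W(v) = U c.
Check: (v - proj_W(v)) · u_1 = 0  (should be 0).
Check: (v - proj_W(v)) · u_2 = 0  (should be 0).
Result: proj_W(v) = (-119/107, 207/107, -348/107, 238/107).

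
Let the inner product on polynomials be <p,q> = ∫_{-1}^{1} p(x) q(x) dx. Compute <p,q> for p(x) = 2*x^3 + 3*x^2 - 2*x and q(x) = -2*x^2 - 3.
<p,q> = -42/5

Expand the product: p(x)·q(x) = -4*x^5 - 6*x^4 - 2*x^3 - 9*x^2 + 6*x.
∫_{-1}^{1} of each monomial x^k gives [2/(k+1) if k even, 0 if k odd]. Integrating term-by-term (or equivalently evaluating the antiderivative F(x) = -2*x^6/3 - 6*x^5/5 - x^4/2 - 3*x^3 + 3*x^2 at the endpoints):
  F(1) − F(−1) = -71/30 − (181/30) = -42/5.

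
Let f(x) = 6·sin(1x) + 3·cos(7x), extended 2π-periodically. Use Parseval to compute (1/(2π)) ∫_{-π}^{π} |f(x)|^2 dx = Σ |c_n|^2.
Σ |c_n|^2 = 45/2

Expand |f|^2 and use orthogonality of {sin(nx), cos(mx)} on [-π, π]:
  ∫_{-π}^{π} sin(nx)^2 dx = π, ∫ cos(mx)^2 dx = π, and cross terms integrate to 0.
So ∫_{-π}^{π} f(x)^2 dx = 6^2 · π + 3^2 · π = (36 + 9)π.
Divide by 2π: (36 + 9)/2 = 45/2.
By Parseval, this equals Σ |c_n|^2.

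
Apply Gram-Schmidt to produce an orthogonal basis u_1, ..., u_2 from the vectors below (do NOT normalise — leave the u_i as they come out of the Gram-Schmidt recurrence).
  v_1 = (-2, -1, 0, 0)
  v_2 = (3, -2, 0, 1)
Orthogonal basis:
  u_1 = (-2, -1, 0, 0)
  u_2 = (7/5, -14/5, 0, 1)

Apply the Gram-Schmidt recurrence
  u_1 = v_1
  u_i = v_i − Σ_{j<i} ((v_i · u_j) / (u_j · u_j)) · u_j.

Step by step this gives:
  u_1 = (-2, -1, 0, 0)
  u_2 = (7/5, -14/5, 0, 1)

Orthogonality check:
  u_2 · u_1 = 0 (should be 0)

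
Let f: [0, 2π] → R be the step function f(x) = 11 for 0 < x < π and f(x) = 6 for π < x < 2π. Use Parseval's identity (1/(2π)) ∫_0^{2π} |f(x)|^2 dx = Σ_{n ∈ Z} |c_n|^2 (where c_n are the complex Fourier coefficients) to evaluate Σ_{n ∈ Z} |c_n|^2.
Σ |c_n|^2 = 157/2

Parseval equates the L^2 energy of f (normalised by 1/(2π)) with the ℓ^2 sum of its Fourier coefficients: (1/(2π)) ∫_0^{2π} |f|^2 = Σ |c_n|^2.
Compute the left side: (1/(2π)) [∫_0^π 11^2 dx + ∫_π^{2π} 6^2 dx] = (1/(2π)) · (121π + 36π) = (121 + 36)/2 = 157/2.
So Σ_{n ∈ Z} |c_n|^2 = 157/2.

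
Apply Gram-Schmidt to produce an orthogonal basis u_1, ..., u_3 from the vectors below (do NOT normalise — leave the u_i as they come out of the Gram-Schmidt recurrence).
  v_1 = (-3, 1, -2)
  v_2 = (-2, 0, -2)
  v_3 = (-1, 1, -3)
Orthogonal basis:
  u_1 = (-3, 1, -2)
  u_2 = (1/7, -5/7, -4/7)
  u_3 = (1, 1, -1)

Apply the Gram-Schmidt recurrence
  u_1 = v_1
  u_i = v_i − Σ_{j<i} ((v_i · u_j) / (u_j · u_j)) · u_j.

Step by step this gives:
  u_1 = (-3, 1, -2)
  u_2 = (1/7, -5/7, -4/7)
  u_3 = (1, 1, -1)

Orthogonality check:
  u_2 · u_1 = 0 (should be 0)
  u_3 · u_1 = 0 (should be 0)
  u_3 · u_2 = 0 (should be 0)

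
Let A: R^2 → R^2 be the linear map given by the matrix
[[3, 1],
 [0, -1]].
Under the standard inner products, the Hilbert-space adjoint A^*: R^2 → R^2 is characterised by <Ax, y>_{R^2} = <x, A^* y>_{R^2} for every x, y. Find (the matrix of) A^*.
A^* = A^T =
[[3, 0],
 [1, -1]]

For real matrices with standard dot products, the defining identity <Ax, y> = <x, A^* y> gives (Ax)^T y = x^T (A^*) y, i.e. x^T A^T y = x^T (A^*) y. Since this holds for all x, y, we must have A^* = A^T. Therefore
A^* =
[[3, 0],
 [1, -1]].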